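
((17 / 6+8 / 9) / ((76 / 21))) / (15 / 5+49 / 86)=20167 / 69996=0.29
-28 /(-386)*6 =84 /193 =0.44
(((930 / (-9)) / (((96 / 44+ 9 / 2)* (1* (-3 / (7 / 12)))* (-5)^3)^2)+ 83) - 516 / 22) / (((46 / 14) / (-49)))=-3070889429923 / 3458193750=-888.00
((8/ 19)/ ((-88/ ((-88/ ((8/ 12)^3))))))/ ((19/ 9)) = 243/ 361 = 0.67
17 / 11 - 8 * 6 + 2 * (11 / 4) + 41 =1 / 22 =0.05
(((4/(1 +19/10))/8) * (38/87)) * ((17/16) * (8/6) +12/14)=18145/105966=0.17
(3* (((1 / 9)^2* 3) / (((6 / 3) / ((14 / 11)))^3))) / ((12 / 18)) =343 / 7986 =0.04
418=418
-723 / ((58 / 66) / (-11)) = 262449 / 29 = 9049.97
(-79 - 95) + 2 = -172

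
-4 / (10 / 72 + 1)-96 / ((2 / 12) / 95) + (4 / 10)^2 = -56091436 / 1025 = -54723.35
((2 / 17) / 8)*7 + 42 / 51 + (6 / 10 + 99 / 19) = 43521 / 6460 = 6.74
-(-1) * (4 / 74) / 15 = 2 / 555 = 0.00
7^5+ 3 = 16810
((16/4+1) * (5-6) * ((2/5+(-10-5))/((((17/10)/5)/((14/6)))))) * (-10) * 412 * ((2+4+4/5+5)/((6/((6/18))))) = -621069400/459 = -1353092.37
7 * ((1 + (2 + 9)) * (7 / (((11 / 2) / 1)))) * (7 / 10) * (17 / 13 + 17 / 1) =979608 / 715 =1370.08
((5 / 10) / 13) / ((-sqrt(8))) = -0.01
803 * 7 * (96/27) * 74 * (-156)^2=35991667712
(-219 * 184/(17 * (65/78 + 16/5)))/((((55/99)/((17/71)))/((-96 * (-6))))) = -1253366784/8591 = -145893.00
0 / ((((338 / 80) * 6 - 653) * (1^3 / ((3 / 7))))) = 0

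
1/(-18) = -1/18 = -0.06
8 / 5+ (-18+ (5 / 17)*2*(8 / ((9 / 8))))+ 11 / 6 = -15887 / 1530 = -10.38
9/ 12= 3/ 4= 0.75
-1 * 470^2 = -220900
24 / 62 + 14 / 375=4934 / 11625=0.42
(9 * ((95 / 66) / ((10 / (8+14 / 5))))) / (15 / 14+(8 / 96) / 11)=64638 / 4985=12.97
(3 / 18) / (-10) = -1 / 60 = -0.02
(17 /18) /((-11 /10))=-85 /99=-0.86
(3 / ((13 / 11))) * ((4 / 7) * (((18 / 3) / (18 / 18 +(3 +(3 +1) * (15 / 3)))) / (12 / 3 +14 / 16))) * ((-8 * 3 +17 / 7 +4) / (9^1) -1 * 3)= -704 / 1911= -0.37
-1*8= -8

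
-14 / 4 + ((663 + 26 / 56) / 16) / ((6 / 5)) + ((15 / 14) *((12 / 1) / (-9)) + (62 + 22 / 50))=6186893 / 67200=92.07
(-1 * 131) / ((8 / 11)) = -1441 / 8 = -180.12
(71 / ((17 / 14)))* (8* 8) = 63616 / 17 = 3742.12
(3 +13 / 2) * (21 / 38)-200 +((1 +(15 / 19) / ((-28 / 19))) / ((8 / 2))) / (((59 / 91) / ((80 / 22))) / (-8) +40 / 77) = -123915599 / 637044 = -194.52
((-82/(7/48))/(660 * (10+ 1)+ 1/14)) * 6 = -47232/101641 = -0.46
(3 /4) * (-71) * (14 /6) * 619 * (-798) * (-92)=-5646479622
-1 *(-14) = 14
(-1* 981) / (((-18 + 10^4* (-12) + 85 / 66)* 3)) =0.00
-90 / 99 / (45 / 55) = -10 / 9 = -1.11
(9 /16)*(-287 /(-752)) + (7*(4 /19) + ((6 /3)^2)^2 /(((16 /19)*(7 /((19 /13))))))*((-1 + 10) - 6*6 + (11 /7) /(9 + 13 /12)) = -17969966313 /123219712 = -145.84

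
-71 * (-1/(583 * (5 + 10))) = 71/8745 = 0.01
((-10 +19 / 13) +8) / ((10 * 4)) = -7 / 520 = -0.01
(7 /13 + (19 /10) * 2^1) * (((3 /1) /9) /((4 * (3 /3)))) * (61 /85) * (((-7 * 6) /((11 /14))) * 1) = -842898 /60775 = -13.87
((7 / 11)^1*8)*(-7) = -392 / 11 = -35.64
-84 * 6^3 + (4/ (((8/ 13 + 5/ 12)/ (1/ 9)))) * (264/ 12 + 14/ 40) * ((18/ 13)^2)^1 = -189683856/ 10465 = -18125.55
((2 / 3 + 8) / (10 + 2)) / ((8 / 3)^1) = 13 / 48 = 0.27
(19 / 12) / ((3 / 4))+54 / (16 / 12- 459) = 24629 / 12357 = 1.99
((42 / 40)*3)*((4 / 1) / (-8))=-63 / 40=-1.58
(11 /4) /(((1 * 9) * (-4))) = -11 /144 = -0.08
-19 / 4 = -4.75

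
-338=-338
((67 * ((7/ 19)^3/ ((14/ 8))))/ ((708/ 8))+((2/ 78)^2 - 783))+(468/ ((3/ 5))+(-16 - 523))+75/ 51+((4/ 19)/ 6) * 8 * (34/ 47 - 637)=-353659058749492/ 491800320999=-719.11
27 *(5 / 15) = 9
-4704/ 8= -588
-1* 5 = -5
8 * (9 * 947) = 68184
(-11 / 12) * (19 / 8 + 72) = -6545 / 96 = -68.18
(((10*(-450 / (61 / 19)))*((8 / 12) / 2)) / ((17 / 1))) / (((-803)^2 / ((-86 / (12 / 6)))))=1225500 / 668666933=0.00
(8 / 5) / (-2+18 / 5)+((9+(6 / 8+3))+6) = 79 / 4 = 19.75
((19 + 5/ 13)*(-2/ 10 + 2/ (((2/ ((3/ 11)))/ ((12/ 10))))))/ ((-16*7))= -63/ 2860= -0.02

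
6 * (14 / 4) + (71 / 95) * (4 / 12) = 6056 / 285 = 21.25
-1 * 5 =-5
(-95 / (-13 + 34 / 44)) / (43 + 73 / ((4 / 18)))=4180 / 199867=0.02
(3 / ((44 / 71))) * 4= 213 / 11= 19.36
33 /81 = 11 /27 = 0.41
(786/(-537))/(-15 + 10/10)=131/1253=0.10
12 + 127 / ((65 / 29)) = 4463 / 65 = 68.66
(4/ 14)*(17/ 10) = 17/ 35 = 0.49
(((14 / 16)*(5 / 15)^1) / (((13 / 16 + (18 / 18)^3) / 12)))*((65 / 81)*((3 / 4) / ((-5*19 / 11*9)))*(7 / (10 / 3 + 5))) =-0.01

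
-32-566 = -598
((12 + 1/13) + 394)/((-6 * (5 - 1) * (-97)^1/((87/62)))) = 153091/625456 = 0.24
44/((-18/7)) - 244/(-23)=-1346/207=-6.50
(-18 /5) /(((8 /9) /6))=-243 /10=-24.30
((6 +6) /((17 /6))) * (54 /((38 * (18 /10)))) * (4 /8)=540 /323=1.67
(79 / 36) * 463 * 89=3255353 / 36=90426.47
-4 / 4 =-1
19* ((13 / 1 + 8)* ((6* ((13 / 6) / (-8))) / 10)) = -5187 / 80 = -64.84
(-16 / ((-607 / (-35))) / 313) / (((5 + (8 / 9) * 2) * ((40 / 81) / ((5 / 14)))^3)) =-23914845 / 145378073344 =-0.00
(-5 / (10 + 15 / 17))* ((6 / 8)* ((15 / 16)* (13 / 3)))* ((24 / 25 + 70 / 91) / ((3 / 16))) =-4777 / 370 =-12.91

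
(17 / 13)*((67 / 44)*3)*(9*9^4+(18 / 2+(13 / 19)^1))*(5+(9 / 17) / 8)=11953891095 / 6688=1787364.10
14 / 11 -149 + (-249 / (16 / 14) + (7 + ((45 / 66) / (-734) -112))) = -1381691 / 2936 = -470.60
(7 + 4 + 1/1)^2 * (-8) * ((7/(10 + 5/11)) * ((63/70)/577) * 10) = -798336/66355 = -12.03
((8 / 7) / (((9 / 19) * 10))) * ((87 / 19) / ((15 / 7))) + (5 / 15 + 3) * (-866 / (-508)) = 177107 / 28575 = 6.20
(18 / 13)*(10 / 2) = 90 / 13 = 6.92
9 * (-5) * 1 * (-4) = 180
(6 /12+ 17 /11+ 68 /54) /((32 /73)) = 143299 /19008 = 7.54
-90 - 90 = -180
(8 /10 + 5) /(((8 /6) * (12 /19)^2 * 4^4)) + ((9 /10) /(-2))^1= -100123 /245760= -0.41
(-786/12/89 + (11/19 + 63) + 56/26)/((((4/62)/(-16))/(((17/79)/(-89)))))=6023928308/154562473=38.97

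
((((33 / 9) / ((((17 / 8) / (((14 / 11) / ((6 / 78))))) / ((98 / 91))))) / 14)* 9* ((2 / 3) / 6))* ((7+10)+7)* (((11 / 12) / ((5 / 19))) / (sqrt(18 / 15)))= 23408* sqrt(30) / 765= 167.60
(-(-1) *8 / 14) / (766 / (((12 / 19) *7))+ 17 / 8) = 96 / 29465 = 0.00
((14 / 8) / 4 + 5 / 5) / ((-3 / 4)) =-23 / 12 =-1.92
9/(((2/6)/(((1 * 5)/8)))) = 135/8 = 16.88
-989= -989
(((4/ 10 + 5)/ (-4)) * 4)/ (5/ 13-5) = 117/ 100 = 1.17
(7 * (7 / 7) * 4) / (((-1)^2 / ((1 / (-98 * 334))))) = -0.00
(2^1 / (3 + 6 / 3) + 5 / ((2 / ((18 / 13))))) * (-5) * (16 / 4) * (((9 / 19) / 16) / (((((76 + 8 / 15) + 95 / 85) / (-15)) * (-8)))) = -8640675 / 156507104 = -0.06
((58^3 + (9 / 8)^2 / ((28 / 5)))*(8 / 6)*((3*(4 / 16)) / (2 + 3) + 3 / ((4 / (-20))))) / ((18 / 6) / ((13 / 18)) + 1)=-449988107283 / 600320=-749580.40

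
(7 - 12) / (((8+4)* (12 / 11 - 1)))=-55 / 12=-4.58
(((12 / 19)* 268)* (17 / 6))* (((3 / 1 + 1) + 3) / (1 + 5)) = 31892 / 57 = 559.51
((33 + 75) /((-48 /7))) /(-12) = 21 /16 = 1.31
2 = 2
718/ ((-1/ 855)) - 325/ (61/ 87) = -37475565/ 61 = -614353.52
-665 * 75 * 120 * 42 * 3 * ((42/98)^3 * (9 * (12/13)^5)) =-358043935.51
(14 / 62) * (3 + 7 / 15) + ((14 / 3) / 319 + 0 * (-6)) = 118286 / 148335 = 0.80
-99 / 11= -9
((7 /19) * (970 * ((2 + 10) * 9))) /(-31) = -733320 /589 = -1245.03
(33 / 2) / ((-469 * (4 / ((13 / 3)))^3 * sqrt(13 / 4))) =-1859 * sqrt(13) / 270144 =-0.02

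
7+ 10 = 17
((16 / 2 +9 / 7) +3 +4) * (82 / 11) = 9348 / 77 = 121.40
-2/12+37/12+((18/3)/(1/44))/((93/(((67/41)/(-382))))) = 8461259/2913132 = 2.90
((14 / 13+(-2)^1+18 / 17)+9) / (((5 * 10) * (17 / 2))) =2019 / 93925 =0.02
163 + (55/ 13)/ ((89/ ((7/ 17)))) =3206432/ 19669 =163.02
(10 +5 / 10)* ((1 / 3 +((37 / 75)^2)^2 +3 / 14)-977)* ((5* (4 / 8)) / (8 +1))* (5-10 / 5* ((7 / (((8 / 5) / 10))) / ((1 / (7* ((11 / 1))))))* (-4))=-259074479770229 / 3375000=-76762808.82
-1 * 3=-3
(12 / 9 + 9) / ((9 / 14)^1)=434 / 27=16.07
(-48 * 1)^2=2304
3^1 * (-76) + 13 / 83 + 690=38359 / 83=462.16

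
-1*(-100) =100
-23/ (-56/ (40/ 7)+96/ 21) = 805/ 183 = 4.40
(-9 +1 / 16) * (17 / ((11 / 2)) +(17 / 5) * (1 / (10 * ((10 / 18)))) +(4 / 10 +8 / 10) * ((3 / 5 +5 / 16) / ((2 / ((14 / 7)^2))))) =-421343 / 8000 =-52.67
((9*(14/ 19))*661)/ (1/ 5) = 416430/ 19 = 21917.37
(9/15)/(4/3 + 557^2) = 9/4653755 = 0.00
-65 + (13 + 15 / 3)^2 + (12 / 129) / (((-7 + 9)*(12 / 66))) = 11148 / 43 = 259.26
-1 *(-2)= 2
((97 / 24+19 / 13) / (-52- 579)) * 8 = -1717 / 24609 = -0.07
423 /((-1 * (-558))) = 47 /62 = 0.76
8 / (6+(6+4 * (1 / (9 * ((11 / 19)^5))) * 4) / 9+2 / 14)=730527336 / 899140999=0.81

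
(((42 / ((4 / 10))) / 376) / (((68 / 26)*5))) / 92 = 273 / 1176128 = 0.00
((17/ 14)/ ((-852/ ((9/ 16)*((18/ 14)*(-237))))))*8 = 1.95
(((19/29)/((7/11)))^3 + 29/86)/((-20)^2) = 1027719677/287770688800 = 0.00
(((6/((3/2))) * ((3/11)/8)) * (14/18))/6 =7/396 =0.02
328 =328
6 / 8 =3 / 4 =0.75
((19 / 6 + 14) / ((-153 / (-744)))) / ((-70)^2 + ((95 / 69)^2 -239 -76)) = 3378194 / 185624785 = 0.02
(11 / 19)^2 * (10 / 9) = 1210 / 3249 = 0.37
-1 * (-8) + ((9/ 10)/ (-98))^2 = 7683281/ 960400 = 8.00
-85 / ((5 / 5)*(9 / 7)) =-595 / 9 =-66.11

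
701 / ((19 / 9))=6309 / 19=332.05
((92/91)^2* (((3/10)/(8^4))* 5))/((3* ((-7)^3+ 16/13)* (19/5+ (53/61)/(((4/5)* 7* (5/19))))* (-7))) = 161345/13580207362176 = 0.00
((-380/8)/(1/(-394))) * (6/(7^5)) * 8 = 898320/16807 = 53.45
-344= -344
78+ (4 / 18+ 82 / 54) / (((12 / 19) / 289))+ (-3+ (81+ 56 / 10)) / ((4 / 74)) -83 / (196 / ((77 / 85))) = 46667225 / 19278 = 2420.75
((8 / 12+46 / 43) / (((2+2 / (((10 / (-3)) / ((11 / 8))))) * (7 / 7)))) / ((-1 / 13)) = -19.21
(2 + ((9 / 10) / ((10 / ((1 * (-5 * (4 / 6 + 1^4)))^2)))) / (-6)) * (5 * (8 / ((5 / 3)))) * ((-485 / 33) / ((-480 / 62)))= 69161 / 1584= 43.66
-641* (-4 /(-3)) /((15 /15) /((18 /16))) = -961.50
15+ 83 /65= 1058 /65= 16.28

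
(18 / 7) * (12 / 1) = 216 / 7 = 30.86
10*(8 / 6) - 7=19 / 3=6.33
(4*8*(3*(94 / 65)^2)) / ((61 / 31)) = 26295936 / 257725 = 102.03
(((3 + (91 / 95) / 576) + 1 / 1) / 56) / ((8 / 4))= 218971 / 6128640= 0.04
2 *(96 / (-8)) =-24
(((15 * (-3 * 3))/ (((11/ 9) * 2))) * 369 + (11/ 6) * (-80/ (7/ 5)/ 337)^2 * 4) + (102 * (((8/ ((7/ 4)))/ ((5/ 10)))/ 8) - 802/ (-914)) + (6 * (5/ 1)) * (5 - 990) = -8360707999499903/ 167847940722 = -49811.20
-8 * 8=-64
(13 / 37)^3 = 2197 / 50653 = 0.04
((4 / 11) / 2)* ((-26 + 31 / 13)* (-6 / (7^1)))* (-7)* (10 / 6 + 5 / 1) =-24560 / 143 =-171.75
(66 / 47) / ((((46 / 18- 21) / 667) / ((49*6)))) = -58241106 / 3901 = -14929.79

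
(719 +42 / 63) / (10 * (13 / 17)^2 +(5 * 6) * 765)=623951 / 19902720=0.03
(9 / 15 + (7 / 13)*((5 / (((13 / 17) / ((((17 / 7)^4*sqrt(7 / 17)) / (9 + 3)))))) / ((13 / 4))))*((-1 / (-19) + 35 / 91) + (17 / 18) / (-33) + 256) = 37619761 / 244530 + 15710200292405*sqrt(119) / 331687289934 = 670.53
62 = 62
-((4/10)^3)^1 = -8/125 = -0.06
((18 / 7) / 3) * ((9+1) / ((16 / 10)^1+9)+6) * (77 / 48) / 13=506 / 689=0.73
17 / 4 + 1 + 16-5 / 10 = 83 / 4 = 20.75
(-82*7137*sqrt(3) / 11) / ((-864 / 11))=32513*sqrt(3) / 48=1173.21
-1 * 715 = -715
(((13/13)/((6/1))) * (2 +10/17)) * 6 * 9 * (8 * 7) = 22176/17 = 1304.47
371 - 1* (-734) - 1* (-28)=1133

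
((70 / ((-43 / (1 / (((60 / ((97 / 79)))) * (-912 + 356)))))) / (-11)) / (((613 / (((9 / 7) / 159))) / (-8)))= 0.00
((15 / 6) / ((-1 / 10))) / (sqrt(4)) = -25 / 2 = -12.50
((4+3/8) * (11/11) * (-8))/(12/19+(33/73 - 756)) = 48545/1047069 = 0.05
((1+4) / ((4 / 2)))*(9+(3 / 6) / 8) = 725 / 32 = 22.66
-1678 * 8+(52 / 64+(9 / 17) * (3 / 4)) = -3650999 / 272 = -13422.79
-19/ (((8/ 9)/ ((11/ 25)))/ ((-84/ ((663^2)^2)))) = 1463/ 357816492150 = 0.00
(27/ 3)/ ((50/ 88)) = 15.84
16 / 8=2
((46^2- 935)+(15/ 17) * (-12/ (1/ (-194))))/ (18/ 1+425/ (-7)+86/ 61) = -23483719/ 299829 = -78.32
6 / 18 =1 / 3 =0.33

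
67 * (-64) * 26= -111488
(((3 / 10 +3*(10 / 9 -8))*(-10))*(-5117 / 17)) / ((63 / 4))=-105092 / 27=-3892.30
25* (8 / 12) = 50 / 3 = 16.67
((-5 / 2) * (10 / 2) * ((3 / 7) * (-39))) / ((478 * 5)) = 585 / 6692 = 0.09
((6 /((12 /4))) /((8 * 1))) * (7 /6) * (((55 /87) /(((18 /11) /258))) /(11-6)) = 36421 /6264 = 5.81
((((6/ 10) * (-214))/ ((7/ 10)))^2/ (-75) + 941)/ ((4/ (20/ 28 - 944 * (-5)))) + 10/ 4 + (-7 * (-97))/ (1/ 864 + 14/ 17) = 48355527695011/ 83095180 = 581929.39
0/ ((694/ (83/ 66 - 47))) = 0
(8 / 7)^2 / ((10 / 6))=192 / 245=0.78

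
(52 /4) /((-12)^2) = 13 /144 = 0.09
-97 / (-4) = 97 / 4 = 24.25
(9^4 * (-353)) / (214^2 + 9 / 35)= -50.57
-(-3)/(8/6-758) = -9/2270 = -0.00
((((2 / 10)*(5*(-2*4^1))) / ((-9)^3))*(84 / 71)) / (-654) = -112 / 5641731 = -0.00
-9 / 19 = -0.47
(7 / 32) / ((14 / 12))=0.19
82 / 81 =1.01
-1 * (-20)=20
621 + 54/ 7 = 4401/ 7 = 628.71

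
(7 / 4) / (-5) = -7 / 20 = -0.35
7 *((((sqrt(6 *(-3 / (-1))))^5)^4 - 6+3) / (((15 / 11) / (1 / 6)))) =91641992149939 / 30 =3054733071664.63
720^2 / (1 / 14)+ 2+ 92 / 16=29030431 / 4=7257607.75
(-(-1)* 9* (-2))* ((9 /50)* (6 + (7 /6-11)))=621 /50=12.42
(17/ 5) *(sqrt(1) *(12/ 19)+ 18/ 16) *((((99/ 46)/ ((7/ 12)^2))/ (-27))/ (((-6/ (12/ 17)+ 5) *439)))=299574/ 329010745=0.00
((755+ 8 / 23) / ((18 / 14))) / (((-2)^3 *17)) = -40537 / 9384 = -4.32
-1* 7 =-7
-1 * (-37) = 37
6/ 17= 0.35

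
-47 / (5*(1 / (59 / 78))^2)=-163607 / 30420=-5.38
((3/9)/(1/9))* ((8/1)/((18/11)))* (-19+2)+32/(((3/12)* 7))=-231.05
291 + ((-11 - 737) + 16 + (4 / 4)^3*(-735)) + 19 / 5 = -5861 / 5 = -1172.20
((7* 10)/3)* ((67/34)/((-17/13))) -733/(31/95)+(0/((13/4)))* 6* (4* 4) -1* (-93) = -58819019/26877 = -2188.45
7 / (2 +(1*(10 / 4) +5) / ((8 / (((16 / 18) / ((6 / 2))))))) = 126 / 41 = 3.07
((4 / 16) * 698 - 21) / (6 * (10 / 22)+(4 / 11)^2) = 37147 / 692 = 53.68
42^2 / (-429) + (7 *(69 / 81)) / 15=-215117 / 57915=-3.71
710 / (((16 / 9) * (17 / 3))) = 70.48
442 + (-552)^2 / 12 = 25834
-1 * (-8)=8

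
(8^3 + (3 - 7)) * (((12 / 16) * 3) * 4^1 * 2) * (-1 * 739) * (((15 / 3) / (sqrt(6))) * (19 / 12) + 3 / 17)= -8916035 * sqrt(6) - 20272248 / 17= -23032221.46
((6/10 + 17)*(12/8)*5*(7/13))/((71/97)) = 89628/923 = 97.11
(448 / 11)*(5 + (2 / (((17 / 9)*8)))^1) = 39088 / 187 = 209.03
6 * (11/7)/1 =66/7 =9.43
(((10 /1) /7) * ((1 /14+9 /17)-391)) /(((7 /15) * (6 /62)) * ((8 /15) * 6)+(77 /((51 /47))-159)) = 1080136875 /170227862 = 6.35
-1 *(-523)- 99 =424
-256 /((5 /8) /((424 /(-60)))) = 217088 /75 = 2894.51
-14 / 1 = -14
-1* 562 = -562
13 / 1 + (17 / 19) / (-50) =12333 / 950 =12.98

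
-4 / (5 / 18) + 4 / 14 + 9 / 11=-5119 / 385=-13.30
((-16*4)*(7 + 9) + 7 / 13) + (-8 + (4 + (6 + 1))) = -13266 / 13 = -1020.46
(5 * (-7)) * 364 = -12740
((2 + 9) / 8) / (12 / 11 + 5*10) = 121 / 4496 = 0.03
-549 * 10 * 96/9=-58560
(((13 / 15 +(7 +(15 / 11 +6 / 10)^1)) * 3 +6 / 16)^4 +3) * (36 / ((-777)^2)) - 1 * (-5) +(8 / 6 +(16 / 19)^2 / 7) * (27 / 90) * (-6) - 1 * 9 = 9271595587199732121 / 226911990067840000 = 40.86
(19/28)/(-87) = -19/2436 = -0.01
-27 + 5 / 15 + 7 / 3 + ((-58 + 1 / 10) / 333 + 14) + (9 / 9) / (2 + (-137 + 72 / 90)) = -7831423 / 744810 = -10.51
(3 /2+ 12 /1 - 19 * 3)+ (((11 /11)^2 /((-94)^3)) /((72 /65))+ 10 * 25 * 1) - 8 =11870706463 /59802048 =198.50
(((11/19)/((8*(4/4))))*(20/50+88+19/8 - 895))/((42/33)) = -3892449/85120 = -45.73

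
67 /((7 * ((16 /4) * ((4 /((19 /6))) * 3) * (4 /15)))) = 6365 /2688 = 2.37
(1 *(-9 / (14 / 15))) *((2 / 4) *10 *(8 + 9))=-11475 / 14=-819.64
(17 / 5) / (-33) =-0.10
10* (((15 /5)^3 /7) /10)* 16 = 432 /7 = 61.71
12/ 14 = 0.86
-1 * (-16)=16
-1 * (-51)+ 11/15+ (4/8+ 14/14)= 1597/30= 53.23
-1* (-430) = 430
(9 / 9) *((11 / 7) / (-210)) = -11 / 1470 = -0.01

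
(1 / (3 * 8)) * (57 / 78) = 19 / 624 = 0.03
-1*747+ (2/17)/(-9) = -114293/153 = -747.01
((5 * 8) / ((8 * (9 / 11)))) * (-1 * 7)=-385 / 9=-42.78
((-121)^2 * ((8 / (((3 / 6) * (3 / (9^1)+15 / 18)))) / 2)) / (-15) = -234256 / 35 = -6693.03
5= 5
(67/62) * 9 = 603/62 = 9.73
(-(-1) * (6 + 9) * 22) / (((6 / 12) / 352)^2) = 163553280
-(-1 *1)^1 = 1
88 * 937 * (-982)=-80971792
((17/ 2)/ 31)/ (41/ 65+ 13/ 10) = 1105/ 7781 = 0.14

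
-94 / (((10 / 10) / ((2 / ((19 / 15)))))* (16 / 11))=-7755 / 76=-102.04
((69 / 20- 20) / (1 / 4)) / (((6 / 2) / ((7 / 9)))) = -2317 / 135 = -17.16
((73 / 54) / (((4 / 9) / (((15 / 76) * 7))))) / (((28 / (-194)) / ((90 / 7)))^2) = 6954427125 / 208544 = 33347.53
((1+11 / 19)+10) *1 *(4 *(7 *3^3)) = 166320 / 19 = 8753.68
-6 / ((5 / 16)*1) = -96 / 5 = -19.20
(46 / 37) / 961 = 46 / 35557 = 0.00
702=702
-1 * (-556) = 556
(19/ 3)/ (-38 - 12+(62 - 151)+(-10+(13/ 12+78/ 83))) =-6308/ 146389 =-0.04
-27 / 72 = -3 / 8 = -0.38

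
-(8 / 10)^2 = -16 / 25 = -0.64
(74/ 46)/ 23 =0.07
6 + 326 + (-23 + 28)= 337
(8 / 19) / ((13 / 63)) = 504 / 247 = 2.04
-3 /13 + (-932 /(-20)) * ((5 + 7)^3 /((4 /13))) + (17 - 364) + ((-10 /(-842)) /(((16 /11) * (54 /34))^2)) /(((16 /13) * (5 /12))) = 1779664353216773 /6809287680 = 261358.37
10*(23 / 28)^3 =60835 / 10976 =5.54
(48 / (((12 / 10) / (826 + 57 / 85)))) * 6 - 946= 3356734 / 17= 197454.94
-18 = -18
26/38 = 13/19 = 0.68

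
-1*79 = -79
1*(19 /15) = 1.27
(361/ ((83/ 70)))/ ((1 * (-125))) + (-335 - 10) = -347.44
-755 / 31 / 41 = -755 / 1271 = -0.59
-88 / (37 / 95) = -8360 / 37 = -225.95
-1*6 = -6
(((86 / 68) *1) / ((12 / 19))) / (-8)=-817 / 3264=-0.25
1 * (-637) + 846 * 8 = 6131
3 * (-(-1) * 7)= 21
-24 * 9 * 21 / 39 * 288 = -435456 / 13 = -33496.62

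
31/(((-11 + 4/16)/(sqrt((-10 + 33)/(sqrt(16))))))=-62 * sqrt(23)/43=-6.91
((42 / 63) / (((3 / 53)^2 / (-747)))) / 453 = -466294 / 1359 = -343.12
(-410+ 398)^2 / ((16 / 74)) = 666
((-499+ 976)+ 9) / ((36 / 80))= 1080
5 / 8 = 0.62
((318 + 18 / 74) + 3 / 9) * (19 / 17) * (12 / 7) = 2687512 / 4403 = 610.38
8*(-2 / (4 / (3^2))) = -36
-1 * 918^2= -842724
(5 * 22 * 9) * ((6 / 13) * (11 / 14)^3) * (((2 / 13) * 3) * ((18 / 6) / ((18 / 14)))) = 1976535 / 8281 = 238.68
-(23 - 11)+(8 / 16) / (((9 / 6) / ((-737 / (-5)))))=557 / 15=37.13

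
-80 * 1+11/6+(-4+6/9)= -163/2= -81.50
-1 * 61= -61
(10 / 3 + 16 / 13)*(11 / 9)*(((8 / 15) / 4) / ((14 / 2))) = 3916 / 36855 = 0.11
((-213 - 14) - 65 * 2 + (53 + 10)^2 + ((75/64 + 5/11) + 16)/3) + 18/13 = 99370405/27456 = 3619.26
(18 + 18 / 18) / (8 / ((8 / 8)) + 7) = 19 / 15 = 1.27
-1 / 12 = -0.08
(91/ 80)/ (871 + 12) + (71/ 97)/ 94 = 2922589/ 322047760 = 0.01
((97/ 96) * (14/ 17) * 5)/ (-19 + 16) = -3395/ 2448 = -1.39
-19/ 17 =-1.12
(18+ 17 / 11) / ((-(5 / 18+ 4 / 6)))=-3870 / 187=-20.70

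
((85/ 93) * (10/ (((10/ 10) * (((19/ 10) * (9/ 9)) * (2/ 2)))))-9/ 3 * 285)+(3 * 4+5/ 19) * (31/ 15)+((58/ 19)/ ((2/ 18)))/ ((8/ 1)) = -29028683/ 35340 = -821.41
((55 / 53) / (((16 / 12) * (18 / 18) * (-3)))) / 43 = -0.01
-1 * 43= -43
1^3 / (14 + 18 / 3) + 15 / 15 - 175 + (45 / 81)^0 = -3459 / 20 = -172.95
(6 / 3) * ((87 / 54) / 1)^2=841 / 162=5.19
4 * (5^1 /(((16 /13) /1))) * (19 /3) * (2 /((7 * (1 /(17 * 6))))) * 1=20995 /7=2999.29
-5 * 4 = -20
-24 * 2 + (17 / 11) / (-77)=-40673 / 847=-48.02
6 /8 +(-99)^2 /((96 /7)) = 22893 /32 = 715.41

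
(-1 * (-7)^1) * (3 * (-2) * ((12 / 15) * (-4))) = 672 / 5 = 134.40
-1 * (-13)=13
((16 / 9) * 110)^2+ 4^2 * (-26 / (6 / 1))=3091984 / 81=38172.64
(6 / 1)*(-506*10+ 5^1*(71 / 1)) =-28230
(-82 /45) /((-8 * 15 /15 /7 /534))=25543 /30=851.43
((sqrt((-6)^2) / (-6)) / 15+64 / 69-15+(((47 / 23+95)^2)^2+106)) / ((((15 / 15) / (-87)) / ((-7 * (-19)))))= -1435879875827343828 / 1399205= -1026211224107.51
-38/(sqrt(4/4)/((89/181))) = -3382/181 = -18.69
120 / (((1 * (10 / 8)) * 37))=96 / 37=2.59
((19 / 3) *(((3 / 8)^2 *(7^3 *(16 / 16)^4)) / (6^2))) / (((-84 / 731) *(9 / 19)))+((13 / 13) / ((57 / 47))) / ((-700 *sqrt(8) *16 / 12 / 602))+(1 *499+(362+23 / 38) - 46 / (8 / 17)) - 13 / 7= 6686244241 / 11031552 - 2021 *sqrt(2) / 15200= 605.91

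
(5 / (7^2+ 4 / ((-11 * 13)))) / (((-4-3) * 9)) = -715 / 441189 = -0.00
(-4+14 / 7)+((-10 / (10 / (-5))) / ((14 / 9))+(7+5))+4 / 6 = 583 / 42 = 13.88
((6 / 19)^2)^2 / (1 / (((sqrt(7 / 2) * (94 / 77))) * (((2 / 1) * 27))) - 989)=-16512564396672 / 1642177956515054921 - 36181728 * sqrt(14) / 1642177956515054921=-0.00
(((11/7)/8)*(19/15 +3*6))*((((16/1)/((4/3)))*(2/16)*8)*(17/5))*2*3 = 162129/175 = 926.45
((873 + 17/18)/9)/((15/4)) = 31462/1215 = 25.89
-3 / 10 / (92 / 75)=-45 / 184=-0.24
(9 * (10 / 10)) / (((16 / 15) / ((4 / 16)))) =135 / 64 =2.11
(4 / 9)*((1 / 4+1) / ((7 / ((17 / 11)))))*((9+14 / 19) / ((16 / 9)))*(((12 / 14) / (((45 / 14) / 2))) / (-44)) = -3145 / 386232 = -0.01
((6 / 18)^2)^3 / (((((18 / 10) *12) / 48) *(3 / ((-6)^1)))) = -40 / 6561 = -0.01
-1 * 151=-151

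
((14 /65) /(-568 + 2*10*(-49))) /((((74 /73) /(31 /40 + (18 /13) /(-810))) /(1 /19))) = -1849309 /331043824800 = -0.00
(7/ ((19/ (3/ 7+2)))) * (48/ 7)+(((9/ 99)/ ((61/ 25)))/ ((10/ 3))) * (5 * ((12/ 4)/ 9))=1098397/ 178486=6.15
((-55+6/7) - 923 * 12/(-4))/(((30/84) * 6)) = 19004/15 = 1266.93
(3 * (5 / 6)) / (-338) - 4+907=610423 / 676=902.99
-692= -692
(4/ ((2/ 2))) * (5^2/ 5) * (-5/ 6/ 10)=-5/ 3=-1.67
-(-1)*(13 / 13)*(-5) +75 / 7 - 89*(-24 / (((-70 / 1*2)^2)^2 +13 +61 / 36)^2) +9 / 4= 42651487612555535755711 / 5355343736105618075548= 7.96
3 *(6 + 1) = 21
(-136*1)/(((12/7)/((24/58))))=-32.83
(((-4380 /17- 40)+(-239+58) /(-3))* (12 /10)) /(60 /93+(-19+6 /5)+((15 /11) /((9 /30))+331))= -4127123 /4614276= -0.89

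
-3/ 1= -3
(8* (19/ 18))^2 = 5776/ 81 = 71.31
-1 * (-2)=2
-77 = -77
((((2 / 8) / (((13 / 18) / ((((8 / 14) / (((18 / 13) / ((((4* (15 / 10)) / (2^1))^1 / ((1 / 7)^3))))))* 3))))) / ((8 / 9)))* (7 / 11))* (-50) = -694575 / 44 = -15785.80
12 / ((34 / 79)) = 474 / 17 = 27.88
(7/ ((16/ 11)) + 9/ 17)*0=0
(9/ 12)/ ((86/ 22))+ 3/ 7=747/ 1204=0.62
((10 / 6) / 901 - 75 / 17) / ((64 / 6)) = -745 / 1802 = -0.41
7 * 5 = 35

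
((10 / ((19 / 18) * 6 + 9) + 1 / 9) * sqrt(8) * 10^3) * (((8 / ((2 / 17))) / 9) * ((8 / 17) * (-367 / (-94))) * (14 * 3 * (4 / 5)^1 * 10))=207821824000 * sqrt(2) / 29187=10069703.71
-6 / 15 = -2 / 5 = -0.40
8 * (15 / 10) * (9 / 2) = 54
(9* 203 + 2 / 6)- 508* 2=2434 / 3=811.33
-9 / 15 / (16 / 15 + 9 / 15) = -9 / 25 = -0.36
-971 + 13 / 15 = -970.13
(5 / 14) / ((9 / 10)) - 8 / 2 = -227 / 63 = -3.60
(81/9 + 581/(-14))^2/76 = 13.90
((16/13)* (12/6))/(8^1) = 4/13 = 0.31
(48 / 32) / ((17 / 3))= 9 / 34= 0.26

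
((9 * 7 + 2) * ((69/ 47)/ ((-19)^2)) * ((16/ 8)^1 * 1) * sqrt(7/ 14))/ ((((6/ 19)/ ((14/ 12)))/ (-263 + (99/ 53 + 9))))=-139843795 * sqrt(2)/ 567948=-348.22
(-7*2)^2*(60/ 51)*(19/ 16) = 4655/ 17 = 273.82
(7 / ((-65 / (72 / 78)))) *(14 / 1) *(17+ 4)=-24696 / 845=-29.23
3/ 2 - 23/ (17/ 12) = -501/ 34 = -14.74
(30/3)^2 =100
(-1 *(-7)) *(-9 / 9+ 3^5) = 1694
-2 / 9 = -0.22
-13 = -13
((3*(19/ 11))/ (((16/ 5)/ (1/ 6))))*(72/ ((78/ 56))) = 1995/ 143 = 13.95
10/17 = 0.59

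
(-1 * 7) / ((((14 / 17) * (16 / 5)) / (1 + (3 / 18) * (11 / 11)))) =-595 / 192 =-3.10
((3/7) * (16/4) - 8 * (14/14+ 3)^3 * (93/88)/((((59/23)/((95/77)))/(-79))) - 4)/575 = 1027290256/28734475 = 35.75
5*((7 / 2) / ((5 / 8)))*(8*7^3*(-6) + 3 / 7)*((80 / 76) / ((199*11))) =-9219600 / 41591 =-221.67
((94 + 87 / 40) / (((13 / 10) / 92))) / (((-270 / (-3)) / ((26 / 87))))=88481 / 3915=22.60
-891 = -891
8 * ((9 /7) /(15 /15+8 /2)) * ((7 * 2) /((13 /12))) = 1728 /65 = 26.58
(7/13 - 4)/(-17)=0.20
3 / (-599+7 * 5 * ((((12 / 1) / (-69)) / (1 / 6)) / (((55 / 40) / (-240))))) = 759 / 1461253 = 0.00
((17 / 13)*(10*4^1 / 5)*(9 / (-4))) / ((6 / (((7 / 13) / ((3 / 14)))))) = -1666 / 169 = -9.86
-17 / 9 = -1.89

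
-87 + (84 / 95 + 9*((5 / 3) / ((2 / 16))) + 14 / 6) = 10322 / 285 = 36.22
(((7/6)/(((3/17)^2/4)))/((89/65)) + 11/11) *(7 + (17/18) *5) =55997923/43254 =1294.63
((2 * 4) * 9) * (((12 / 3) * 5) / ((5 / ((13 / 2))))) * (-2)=-3744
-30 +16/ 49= -1454/ 49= -29.67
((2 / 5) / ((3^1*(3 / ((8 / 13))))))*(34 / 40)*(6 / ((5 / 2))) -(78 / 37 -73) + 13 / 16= 207099899 / 2886000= 71.76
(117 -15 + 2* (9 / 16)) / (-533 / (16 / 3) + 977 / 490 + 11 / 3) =-1212750 / 1108697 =-1.09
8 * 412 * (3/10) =4944/5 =988.80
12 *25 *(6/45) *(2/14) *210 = 1200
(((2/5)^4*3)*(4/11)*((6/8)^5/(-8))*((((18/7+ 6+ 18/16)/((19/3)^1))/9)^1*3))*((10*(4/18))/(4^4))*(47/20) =-2067201/239697920000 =-0.00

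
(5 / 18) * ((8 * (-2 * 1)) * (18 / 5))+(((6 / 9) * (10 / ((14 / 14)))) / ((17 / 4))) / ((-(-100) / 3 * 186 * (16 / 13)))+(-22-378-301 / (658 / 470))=-39904427 / 63240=-631.00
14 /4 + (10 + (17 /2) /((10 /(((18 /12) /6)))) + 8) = 21.71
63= 63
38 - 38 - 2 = -2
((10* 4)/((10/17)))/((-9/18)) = -136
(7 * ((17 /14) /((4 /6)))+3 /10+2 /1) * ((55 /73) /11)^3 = 7525 /1556068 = 0.00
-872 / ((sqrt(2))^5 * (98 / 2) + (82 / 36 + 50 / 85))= 234011664 / 7193472023 - 16003516032 * sqrt(2) / 7193472023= -3.11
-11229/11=-1020.82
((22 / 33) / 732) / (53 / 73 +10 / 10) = 73 / 138348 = 0.00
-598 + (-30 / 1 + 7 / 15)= -9413 / 15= -627.53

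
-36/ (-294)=6/ 49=0.12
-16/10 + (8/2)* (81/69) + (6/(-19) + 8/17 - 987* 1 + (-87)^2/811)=-29353906242/30124595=-974.42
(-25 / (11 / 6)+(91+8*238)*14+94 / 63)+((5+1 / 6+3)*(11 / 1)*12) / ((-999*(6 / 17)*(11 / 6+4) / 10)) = 2147122042 / 76923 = 27912.61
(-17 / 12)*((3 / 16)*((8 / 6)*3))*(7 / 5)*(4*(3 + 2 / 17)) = -371 / 20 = -18.55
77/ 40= 1.92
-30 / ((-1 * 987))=10 / 329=0.03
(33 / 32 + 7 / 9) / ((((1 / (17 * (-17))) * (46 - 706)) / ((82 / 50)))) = 6173329 / 4752000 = 1.30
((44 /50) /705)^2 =0.00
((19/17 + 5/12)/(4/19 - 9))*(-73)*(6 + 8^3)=112439929/17034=6600.91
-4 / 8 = -1 / 2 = -0.50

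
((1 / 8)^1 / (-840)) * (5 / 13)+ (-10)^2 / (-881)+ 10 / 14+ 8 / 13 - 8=-6.78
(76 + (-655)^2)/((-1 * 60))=-429101/60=-7151.68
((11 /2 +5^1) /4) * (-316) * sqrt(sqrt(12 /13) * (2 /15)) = -553 * 39^(3 /4) * sqrt(5) /65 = -296.89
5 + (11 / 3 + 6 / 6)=29 / 3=9.67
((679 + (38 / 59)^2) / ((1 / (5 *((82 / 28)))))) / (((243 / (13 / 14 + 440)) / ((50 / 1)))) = 74821978499875 / 82896534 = 902594.78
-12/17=-0.71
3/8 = 0.38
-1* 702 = -702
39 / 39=1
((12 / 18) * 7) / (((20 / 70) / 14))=686 / 3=228.67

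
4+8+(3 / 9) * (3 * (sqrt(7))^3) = 12+7 * sqrt(7) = 30.52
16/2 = 8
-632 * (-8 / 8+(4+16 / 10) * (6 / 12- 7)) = 118184 / 5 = 23636.80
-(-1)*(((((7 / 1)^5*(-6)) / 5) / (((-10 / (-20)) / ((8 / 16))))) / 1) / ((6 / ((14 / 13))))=-235298 / 65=-3619.97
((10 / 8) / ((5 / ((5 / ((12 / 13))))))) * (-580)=-9425 / 12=-785.42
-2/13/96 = -1/624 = -0.00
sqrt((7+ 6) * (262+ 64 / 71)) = 3 * sqrt(1914302) / 71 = 58.46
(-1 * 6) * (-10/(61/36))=2160/61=35.41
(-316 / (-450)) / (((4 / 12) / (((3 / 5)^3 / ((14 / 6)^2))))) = 12798 / 153125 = 0.08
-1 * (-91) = 91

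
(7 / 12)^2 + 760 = 109489 / 144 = 760.34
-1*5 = -5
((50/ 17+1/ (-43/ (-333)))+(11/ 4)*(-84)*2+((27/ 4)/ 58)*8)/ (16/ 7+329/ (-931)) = -1269841706/ 5448143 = -233.08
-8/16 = -1/2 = -0.50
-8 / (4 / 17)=-34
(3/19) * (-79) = -237/19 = -12.47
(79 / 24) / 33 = 79 / 792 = 0.10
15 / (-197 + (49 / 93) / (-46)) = -12834 / 168563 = -0.08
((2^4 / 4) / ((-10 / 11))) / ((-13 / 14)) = 308 / 65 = 4.74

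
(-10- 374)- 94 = -478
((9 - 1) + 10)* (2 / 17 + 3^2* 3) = 8298 / 17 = 488.12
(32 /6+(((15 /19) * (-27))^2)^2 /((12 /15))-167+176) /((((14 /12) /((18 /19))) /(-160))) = -581163011405280 /17332693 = -33529873.94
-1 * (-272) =272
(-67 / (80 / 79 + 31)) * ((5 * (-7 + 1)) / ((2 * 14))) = 26465 / 11802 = 2.24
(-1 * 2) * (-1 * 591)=1182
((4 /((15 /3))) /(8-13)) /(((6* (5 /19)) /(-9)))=114 /125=0.91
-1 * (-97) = 97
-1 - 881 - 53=-935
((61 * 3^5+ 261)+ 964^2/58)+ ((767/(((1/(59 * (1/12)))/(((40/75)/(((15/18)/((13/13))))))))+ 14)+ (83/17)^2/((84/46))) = 295214326583/8800050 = 33546.89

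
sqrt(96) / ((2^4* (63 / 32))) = 8* sqrt(6) / 63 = 0.31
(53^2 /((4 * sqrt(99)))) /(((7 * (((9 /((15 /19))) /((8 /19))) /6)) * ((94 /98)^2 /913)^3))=2183537027.02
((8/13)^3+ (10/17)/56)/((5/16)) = 1018788/1307215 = 0.78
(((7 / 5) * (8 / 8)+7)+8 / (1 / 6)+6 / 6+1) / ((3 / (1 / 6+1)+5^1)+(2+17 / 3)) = 3.83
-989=-989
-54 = -54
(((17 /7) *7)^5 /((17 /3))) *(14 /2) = 1753941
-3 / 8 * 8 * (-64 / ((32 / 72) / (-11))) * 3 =-14256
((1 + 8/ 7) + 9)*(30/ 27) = 260/ 21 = 12.38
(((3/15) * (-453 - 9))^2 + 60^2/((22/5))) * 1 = 9355.94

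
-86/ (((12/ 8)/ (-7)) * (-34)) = -602/ 51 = -11.80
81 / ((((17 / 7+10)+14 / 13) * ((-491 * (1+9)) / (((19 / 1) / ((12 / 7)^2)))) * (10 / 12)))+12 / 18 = 475888799 / 724126800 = 0.66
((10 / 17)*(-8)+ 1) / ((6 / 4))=-42 / 17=-2.47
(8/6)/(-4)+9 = 26/3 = 8.67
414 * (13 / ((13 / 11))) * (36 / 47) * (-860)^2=121252982400 / 47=2579850689.36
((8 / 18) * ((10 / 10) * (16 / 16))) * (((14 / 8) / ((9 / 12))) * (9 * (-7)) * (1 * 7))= -1372 / 3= -457.33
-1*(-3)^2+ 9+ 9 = 9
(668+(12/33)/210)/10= 66.80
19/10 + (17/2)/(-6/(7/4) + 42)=229/108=2.12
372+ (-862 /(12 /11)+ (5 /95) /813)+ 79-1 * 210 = -16965953 /30894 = -549.17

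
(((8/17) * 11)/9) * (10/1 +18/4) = 1276/153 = 8.34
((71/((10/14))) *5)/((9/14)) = 6958/9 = 773.11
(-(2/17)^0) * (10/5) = -2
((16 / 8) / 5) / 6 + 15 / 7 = 232 / 105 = 2.21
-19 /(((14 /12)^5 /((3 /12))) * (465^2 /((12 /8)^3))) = -13851 /403788175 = -0.00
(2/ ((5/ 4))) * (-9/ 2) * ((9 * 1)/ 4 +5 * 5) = -981/ 5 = -196.20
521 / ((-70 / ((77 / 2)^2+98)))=-470463 / 40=-11761.58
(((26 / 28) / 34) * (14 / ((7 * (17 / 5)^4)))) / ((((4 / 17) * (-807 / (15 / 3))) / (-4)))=40625 / 943620258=0.00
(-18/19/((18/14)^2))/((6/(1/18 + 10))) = -8869/9234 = -0.96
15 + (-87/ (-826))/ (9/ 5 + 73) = 4634295/ 308924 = 15.00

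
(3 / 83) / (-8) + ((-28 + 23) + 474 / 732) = -4.36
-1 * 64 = -64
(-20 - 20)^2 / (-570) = -160 / 57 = -2.81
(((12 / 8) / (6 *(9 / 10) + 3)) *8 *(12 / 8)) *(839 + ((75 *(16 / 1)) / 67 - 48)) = 812955 / 469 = 1733.38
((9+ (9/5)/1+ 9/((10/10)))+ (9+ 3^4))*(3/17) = 1647/85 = 19.38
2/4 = 1/2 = 0.50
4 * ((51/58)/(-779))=-102/22591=-0.00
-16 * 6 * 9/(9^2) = -32/3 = -10.67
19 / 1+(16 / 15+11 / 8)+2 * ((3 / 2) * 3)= 3653 / 120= 30.44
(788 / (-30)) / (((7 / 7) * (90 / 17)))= -3349 / 675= -4.96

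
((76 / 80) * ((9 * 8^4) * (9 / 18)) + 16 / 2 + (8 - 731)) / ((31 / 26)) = 2183402 / 155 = 14086.46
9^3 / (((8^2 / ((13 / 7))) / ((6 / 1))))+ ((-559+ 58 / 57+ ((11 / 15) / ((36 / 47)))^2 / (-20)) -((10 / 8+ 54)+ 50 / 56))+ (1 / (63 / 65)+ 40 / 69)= -8663781508301 / 17840088000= -485.64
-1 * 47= -47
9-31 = -22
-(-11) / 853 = 11 / 853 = 0.01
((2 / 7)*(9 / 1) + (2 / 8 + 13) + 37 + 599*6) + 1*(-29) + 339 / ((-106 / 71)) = 5031881 / 1484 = 3390.76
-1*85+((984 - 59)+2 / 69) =57962 / 69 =840.03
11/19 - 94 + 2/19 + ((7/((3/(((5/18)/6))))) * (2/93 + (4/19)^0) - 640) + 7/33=-4616089939/6297588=-732.99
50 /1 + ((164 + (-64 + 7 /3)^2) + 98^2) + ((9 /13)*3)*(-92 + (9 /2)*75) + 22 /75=82666091 /5850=14130.96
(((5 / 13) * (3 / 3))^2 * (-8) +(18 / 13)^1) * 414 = 14076 / 169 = 83.29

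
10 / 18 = 5 / 9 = 0.56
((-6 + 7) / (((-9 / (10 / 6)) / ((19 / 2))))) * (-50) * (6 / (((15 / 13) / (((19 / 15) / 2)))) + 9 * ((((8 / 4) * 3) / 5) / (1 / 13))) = 1023815 / 81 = 12639.69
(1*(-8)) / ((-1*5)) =8 / 5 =1.60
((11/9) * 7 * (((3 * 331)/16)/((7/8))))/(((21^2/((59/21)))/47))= 181.70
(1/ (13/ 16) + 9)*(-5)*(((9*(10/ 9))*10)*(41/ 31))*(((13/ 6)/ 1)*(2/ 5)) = -545300/ 93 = -5863.44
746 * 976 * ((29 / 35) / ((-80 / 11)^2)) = 79840277 / 7000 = 11405.75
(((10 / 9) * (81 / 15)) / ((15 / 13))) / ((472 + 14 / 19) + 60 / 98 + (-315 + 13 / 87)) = 1052961 / 32094760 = 0.03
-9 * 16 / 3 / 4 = -12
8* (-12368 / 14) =-49472 / 7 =-7067.43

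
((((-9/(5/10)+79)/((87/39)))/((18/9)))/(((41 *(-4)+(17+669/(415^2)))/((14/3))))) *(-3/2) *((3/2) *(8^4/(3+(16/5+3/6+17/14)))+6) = 509.35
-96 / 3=-32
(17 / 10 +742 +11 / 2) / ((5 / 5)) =3746 / 5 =749.20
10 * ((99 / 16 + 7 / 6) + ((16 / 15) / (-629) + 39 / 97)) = 113550553 / 1464312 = 77.55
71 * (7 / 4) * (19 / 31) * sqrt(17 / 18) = 9443 * sqrt(34) / 744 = 74.01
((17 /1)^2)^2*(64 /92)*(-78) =-104234208 /23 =-4531922.09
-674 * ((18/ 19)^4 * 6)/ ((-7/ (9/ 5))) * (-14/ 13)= -7641412992/ 8470865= -902.08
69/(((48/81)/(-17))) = -1979.44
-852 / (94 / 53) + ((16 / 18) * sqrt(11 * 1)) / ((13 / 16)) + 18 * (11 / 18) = -465.75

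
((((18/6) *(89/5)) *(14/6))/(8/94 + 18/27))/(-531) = -29281/93810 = -0.31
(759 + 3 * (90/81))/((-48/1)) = -2287/144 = -15.88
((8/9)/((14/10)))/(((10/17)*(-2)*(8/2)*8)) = -17/1008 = -0.02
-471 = -471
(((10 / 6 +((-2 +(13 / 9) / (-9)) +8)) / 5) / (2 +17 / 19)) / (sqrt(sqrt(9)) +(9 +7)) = 184832 / 5635575- 11552 * sqrt(3) / 5635575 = 0.03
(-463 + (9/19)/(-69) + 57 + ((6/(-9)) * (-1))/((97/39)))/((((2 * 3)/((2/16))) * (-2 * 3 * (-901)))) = -17198863/10999436832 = -0.00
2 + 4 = 6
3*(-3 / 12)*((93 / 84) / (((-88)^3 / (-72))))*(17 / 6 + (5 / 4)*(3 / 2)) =-0.00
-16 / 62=-8 / 31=-0.26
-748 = -748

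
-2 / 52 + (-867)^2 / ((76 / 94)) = 229640980 / 247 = 929720.57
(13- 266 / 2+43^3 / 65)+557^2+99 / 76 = 1538086227 / 4940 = 311353.49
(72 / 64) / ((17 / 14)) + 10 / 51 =229 / 204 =1.12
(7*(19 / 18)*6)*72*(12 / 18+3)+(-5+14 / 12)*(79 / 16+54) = 1101895 / 96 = 11478.07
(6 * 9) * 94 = 5076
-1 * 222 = -222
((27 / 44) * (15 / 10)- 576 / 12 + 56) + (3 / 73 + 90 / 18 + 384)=397.96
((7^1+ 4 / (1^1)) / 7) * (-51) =-561 / 7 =-80.14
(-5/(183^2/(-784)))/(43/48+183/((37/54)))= 2320640/5312773101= 0.00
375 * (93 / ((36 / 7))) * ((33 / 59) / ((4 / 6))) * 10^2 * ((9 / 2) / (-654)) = -201403125 / 51448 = -3914.69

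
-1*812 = -812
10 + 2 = 12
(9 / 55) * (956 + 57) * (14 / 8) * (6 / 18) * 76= 404187 / 55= 7348.85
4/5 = 0.80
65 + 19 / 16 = 1059 / 16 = 66.19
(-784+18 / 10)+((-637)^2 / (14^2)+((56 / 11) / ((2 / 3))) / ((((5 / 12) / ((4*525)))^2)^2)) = 1084005354701083371 / 220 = 4927297066823106.23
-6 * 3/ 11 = -18/ 11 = -1.64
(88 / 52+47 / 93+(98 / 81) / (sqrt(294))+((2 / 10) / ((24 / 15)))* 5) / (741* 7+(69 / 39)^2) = 1183* sqrt(6) / 213143076+354913 / 652586208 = 0.00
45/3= 15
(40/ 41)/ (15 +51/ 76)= 3040/ 48831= 0.06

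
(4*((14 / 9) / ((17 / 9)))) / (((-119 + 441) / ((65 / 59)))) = 260 / 23069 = 0.01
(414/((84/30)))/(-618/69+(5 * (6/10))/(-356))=-1694916/102767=-16.49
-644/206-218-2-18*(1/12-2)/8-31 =-249.81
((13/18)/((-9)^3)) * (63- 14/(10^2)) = -40859/656100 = -0.06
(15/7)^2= 225/49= 4.59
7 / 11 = 0.64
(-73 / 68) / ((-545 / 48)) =876 / 9265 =0.09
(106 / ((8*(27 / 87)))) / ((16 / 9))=1537 / 64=24.02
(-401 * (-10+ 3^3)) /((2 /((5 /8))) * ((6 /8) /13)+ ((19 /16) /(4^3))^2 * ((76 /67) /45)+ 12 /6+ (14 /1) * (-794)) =70042862223360 /114191497601969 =0.61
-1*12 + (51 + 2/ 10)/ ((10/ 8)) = 724/ 25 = 28.96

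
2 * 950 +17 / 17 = 1901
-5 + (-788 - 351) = -1144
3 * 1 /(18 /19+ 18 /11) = 209 /180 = 1.16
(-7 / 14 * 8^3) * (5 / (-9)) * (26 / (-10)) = -3328 / 9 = -369.78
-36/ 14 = -18/ 7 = -2.57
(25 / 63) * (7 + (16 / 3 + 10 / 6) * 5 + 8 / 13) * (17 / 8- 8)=-325475 / 3276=-99.35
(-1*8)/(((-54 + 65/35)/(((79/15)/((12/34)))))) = 37604/16425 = 2.29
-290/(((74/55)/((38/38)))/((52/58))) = -7150/37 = -193.24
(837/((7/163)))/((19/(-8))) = -1091448/133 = -8206.38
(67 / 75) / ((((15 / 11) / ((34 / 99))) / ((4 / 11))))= 9112 / 111375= 0.08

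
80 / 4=20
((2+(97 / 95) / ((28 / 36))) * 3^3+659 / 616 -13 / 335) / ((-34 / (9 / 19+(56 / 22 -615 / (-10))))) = -9567046679871 / 55722978080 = -171.69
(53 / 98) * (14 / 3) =53 / 21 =2.52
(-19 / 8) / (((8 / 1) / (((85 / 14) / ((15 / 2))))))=-323 / 1344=-0.24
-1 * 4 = -4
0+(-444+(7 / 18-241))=-12323 / 18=-684.61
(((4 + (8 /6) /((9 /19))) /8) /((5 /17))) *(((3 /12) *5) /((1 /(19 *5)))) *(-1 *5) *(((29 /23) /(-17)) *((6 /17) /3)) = 13775 /918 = 15.01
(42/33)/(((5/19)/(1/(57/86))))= 1204/165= 7.30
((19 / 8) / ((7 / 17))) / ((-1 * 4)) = -323 / 224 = -1.44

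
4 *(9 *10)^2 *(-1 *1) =-32400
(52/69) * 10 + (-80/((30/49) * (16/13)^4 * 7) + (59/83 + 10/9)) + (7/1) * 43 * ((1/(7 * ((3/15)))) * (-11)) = -332693916073/140746752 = -2363.78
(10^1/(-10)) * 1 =-1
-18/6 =-3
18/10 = 9/5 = 1.80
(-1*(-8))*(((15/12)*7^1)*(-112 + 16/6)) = -22960/3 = -7653.33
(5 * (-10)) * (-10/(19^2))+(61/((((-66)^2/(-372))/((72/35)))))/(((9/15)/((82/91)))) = -409280556/27824797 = -14.71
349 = 349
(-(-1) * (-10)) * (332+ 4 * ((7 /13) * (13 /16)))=-6675 /2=-3337.50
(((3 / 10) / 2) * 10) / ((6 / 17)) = 17 / 4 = 4.25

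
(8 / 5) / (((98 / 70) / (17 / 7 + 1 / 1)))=192 / 49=3.92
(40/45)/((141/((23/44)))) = 46/13959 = 0.00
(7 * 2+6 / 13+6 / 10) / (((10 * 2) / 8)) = 1958 / 325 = 6.02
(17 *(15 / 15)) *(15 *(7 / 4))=1785 / 4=446.25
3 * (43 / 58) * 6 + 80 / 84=8707 / 609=14.30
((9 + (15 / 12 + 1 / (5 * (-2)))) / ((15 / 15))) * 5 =203 / 4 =50.75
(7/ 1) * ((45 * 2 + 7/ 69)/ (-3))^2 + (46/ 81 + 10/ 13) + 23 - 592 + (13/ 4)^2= 51310777301/ 8912592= 5757.11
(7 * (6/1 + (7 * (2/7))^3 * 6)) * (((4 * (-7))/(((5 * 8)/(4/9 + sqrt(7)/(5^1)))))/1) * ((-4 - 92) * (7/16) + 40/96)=24451/5 + 220059 * sqrt(7)/100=10712.41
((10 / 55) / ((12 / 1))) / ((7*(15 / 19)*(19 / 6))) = 1 / 1155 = 0.00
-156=-156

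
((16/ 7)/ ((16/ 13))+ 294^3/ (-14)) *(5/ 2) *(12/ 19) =-20062230/ 7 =-2866032.86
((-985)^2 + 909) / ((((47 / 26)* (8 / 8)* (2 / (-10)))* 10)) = -12624742 / 47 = -268611.53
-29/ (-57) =29/ 57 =0.51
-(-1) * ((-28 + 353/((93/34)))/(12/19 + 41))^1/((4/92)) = 4106926/73563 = 55.83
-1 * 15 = -15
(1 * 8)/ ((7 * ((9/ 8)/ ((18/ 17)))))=128/ 119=1.08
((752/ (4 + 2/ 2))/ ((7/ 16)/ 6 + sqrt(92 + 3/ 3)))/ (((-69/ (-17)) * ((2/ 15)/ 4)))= -17181696/ 19711897 + 235634688 * sqrt(93)/ 19711897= 114.41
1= 1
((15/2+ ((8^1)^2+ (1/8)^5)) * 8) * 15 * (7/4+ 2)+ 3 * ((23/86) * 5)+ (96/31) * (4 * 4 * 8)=711442838421/21839872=32575.41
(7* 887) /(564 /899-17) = -5581891 /14719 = -379.23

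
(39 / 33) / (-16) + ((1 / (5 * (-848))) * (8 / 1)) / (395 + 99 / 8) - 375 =-57011137959 / 151999760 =-375.07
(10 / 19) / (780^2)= 1 / 1155960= 0.00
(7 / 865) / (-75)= -7 / 64875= -0.00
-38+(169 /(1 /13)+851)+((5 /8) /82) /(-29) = 57262235 /19024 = 3010.00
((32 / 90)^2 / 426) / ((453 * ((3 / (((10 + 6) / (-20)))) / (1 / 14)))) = -256 / 20515973625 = -0.00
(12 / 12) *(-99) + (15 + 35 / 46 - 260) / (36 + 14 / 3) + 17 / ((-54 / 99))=-2292601 / 16836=-136.17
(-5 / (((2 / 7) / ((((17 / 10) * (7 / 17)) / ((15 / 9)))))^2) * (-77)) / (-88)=-151263 / 16000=-9.45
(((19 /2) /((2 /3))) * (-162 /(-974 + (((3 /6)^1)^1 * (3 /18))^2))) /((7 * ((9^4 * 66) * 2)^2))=19 /42088704709590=0.00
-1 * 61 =-61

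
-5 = -5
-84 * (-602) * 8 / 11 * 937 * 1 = 379057728 / 11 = 34459793.45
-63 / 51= -21 / 17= -1.24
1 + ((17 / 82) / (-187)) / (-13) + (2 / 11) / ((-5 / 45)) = -7461 / 11726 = -0.64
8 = 8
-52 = -52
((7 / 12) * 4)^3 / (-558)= -343 / 15066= -0.02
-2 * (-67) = 134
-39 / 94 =-0.41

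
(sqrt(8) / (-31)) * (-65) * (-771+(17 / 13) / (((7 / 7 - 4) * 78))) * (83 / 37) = -973340585 * sqrt(2) / 134199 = -10257.24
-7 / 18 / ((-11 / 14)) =49 / 99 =0.49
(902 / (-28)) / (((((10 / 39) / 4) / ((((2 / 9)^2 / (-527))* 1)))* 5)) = 23452 / 2490075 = 0.01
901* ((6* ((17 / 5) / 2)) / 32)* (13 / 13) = 45951 / 160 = 287.19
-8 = -8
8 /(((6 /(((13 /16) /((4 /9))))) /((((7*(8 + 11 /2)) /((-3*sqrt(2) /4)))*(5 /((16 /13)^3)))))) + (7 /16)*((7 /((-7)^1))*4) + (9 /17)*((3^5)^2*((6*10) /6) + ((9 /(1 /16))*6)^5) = 17332899292667185 /68-26990145*sqrt(2) /65536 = 254895577832758.53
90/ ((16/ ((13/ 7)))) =585/ 56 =10.45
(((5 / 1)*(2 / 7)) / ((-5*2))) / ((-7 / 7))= 1 / 7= 0.14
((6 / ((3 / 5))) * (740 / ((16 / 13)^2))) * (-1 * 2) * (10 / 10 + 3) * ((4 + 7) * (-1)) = 1719575 / 4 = 429893.75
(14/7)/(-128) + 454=29055/64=453.98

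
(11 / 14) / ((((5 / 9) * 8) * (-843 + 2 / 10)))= -99 / 471968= -0.00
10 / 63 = 0.16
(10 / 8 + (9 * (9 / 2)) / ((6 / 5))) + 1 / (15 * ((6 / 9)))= 351 / 10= 35.10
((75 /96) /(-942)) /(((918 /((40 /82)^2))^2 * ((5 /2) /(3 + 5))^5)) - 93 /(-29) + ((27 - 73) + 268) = 1831307983966749821 /8131669199118819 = 225.21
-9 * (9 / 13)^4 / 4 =-59049 / 114244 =-0.52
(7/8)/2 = 7/16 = 0.44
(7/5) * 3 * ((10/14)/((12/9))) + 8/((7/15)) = 19.39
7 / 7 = 1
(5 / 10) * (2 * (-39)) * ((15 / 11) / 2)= -585 / 22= -26.59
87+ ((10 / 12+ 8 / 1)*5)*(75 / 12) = 8713 / 24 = 363.04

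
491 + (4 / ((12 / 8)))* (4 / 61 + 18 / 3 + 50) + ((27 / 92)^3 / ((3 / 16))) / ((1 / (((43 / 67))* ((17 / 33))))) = 640.55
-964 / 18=-482 / 9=-53.56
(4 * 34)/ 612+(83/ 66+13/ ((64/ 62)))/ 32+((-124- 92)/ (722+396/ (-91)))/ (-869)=171398367931/ 261508211712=0.66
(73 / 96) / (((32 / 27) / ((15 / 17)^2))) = 147825 / 295936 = 0.50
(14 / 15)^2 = 196 / 225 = 0.87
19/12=1.58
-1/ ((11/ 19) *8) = -19/ 88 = -0.22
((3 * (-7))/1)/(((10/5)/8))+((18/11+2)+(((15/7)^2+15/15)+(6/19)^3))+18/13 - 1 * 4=-3717792956/48061013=-77.36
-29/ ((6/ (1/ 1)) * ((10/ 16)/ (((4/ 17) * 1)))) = -464/ 255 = -1.82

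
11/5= 2.20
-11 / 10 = -1.10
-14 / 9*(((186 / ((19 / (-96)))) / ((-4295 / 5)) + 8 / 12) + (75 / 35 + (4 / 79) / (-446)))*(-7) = 329971083022 / 7763230539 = 42.50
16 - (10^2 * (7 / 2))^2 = -122484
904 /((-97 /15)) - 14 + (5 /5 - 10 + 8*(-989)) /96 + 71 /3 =-660027 /3104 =-212.64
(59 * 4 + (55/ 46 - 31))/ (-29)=-9485/ 1334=-7.11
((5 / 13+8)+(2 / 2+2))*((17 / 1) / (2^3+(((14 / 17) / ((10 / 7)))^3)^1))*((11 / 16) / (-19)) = -4249130875 / 4970281212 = -0.85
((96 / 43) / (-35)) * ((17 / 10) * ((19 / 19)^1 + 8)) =-7344 / 7525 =-0.98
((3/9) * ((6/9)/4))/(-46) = -0.00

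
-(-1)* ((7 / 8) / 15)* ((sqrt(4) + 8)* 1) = 7 / 12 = 0.58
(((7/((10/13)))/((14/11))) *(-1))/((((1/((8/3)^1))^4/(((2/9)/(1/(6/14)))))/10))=-344.34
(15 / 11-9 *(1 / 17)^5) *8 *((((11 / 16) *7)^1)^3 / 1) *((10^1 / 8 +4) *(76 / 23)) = 88171096534983 / 4180059008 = 21093.27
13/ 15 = 0.87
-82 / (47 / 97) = -7954 / 47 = -169.23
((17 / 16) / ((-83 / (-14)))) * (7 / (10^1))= 833 / 6640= 0.13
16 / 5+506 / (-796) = 5103 / 1990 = 2.56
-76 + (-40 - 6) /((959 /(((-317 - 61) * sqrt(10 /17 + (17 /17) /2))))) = -76 + 1242 * sqrt(1258) /2329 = -57.09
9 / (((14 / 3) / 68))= 918 / 7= 131.14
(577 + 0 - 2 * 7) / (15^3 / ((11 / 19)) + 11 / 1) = 6193 / 64246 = 0.10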